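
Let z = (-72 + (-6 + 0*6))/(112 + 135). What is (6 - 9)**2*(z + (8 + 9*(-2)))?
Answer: -1764/19 ≈ -92.842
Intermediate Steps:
z = -6/19 (z = (-72 + (-6 + 0))/247 = (-72 - 6)*(1/247) = -78*1/247 = -6/19 ≈ -0.31579)
(6 - 9)**2*(z + (8 + 9*(-2))) = (6 - 9)**2*(-6/19 + (8 + 9*(-2))) = (-3)**2*(-6/19 + (8 - 18)) = 9*(-6/19 - 10) = 9*(-196/19) = -1764/19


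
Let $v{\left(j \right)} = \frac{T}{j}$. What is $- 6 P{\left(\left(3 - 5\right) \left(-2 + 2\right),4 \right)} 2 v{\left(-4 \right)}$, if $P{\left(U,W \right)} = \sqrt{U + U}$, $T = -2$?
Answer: $0$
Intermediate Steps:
$P{\left(U,W \right)} = \sqrt{2} \sqrt{U}$ ($P{\left(U,W \right)} = \sqrt{2 U} = \sqrt{2} \sqrt{U}$)
$v{\left(j \right)} = - \frac{2}{j}$
$- 6 P{\left(\left(3 - 5\right) \left(-2 + 2\right),4 \right)} 2 v{\left(-4 \right)} = - 6 \sqrt{2} \sqrt{\left(3 - 5\right) \left(-2 + 2\right)} 2 \left(- \frac{2}{-4}\right) = - 6 \sqrt{2} \sqrt{\left(-2\right) 0} \cdot 2 \left(\left(-2\right) \left(- \frac{1}{4}\right)\right) = - 6 \sqrt{2} \sqrt{0} \cdot 2 \cdot \frac{1}{2} = - 6 \sqrt{2} \cdot 0 \cdot 2 \cdot \frac{1}{2} = - 6 \cdot 0 \cdot 2 \cdot \frac{1}{2} = \left(-6\right) 0 \cdot \frac{1}{2} = 0 \cdot \frac{1}{2} = 0$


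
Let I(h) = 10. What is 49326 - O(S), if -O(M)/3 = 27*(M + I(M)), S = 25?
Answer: 52161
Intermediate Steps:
O(M) = -810 - 81*M (O(M) = -81*(M + 10) = -81*(10 + M) = -3*(270 + 27*M) = -810 - 81*M)
49326 - O(S) = 49326 - (-810 - 81*25) = 49326 - (-810 - 2025) = 49326 - 1*(-2835) = 49326 + 2835 = 52161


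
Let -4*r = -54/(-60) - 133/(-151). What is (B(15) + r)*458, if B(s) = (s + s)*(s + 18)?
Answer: 1368712619/3020 ≈ 4.5322e+5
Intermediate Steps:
r = -2689/6040 (r = -(-54/(-60) - 133/(-151))/4 = -(-54*(-1/60) - 133*(-1/151))/4 = -(9/10 + 133/151)/4 = -¼*2689/1510 = -2689/6040 ≈ -0.44520)
B(s) = 2*s*(18 + s) (B(s) = (2*s)*(18 + s) = 2*s*(18 + s))
(B(15) + r)*458 = (2*15*(18 + 15) - 2689/6040)*458 = (2*15*33 - 2689/6040)*458 = (990 - 2689/6040)*458 = (5976911/6040)*458 = 1368712619/3020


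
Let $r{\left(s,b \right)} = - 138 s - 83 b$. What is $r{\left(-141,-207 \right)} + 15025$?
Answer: $51664$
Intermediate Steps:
$r{\left(-141,-207 \right)} + 15025 = \left(\left(-138\right) \left(-141\right) - -17181\right) + 15025 = \left(19458 + 17181\right) + 15025 = 36639 + 15025 = 51664$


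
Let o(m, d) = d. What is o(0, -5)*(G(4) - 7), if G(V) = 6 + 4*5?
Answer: -95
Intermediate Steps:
G(V) = 26 (G(V) = 6 + 20 = 26)
o(0, -5)*(G(4) - 7) = -5*(26 - 7) = -5*19 = -95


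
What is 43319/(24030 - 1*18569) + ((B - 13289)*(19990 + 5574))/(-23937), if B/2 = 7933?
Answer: -119575056135/43573319 ≈ -2744.2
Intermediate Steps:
B = 15866 (B = 2*7933 = 15866)
43319/(24030 - 1*18569) + ((B - 13289)*(19990 + 5574))/(-23937) = 43319/(24030 - 1*18569) + ((15866 - 13289)*(19990 + 5574))/(-23937) = 43319/(24030 - 18569) + (2577*25564)*(-1/23937) = 43319/5461 + 65878428*(-1/23937) = 43319*(1/5461) - 21959476/7979 = 43319/5461 - 21959476/7979 = -119575056135/43573319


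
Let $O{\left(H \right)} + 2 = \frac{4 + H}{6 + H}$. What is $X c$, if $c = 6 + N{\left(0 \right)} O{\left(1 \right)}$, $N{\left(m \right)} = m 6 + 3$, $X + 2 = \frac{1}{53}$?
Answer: $- \frac{225}{53} \approx -4.2453$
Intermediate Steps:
$X = - \frac{105}{53}$ ($X = -2 + \frac{1}{53} = - \frac{105}{53} \approx -1.9811$)
$O{\left(H \right)} = -2 + \frac{4 + H}{6 + H}$
$N{\left(m \right)} = 3 + 6 m$ ($N{\left(m \right)} = 6 m + 3 = 3 + 6 m$)
$c = \frac{15}{7}$ ($c = 6 + \left(3 + 6 \cdot 0\right) \frac{-8 - 1}{6 + 1} = 6 + \left(3 + 0\right) \frac{-8 - 1}{7} = 6 + 3 \cdot \frac{1}{7} \left(-9\right) = 6 + 3 \left(- \frac{9}{7}\right) = 6 - \frac{27}{7} = \frac{15}{7} \approx 2.1429$)
$X c = \left(- \frac{105}{53}\right) \frac{15}{7} = - \frac{225}{53}$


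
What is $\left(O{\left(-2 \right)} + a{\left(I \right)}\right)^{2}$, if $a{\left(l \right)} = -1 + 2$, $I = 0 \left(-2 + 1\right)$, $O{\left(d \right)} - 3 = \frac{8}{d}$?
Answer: $0$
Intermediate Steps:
$O{\left(d \right)} = 3 + \frac{8}{d}$
$I = 0$ ($I = 0 \left(-1\right) = 0$)
$a{\left(l \right)} = 1$
$\left(O{\left(-2 \right)} + a{\left(I \right)}\right)^{2} = \left(\left(3 + \frac{8}{-2}\right) + 1\right)^{2} = \left(\left(3 + 8 \left(- \frac{1}{2}\right)\right) + 1\right)^{2} = \left(\left(3 - 4\right) + 1\right)^{2} = \left(-1 + 1\right)^{2} = 0^{2} = 0$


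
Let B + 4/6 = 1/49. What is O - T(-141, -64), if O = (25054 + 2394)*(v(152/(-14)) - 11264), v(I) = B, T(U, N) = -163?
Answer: -45451201583/147 ≈ -3.0919e+8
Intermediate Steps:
B = -95/147 (B = -⅔ + 1/49 = -95/147 ≈ -0.64626)
v(I) = -95/147
O = -45451225544/147 (O = (25054 + 2394)*(-95/147 - 11264) = 27448*(-1655903/147) = -45451225544/147 ≈ -3.0919e+8)
O - T(-141, -64) = -45451225544/147 - 1*(-163) = -45451225544/147 + 163 = -45451201583/147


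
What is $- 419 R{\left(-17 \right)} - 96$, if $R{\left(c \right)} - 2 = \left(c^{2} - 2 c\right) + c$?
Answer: $-129148$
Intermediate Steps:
$R{\left(c \right)} = 2 + c^{2} - c$ ($R{\left(c \right)} = 2 + \left(\left(c^{2} - 2 c\right) + c\right) = 2 + \left(c^{2} - c\right) = 2 + c^{2} - c$)
$- 419 R{\left(-17 \right)} - 96 = - 419 \left(2 + \left(-17\right)^{2} - -17\right) - 96 = - 419 \left(2 + 289 + 17\right) - 96 = \left(-419\right) 308 - 96 = -129052 - 96 = -129148$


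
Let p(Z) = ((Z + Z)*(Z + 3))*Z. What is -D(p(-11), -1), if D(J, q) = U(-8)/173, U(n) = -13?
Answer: 13/173 ≈ 0.075145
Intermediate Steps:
p(Z) = 2*Z²*(3 + Z) (p(Z) = ((2*Z)*(3 + Z))*Z = (2*Z*(3 + Z))*Z = 2*Z²*(3 + Z))
D(J, q) = -13/173
-D(p(-11), -1) = -1*(-13/173) = 13/173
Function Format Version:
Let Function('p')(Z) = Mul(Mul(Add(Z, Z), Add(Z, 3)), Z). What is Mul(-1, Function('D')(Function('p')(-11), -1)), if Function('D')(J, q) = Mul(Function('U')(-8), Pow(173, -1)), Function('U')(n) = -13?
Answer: Rational(13, 173) ≈ 0.075145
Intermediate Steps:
Function('p')(Z) = Mul(2, Pow(Z, 2), Add(3, Z)) (Function('p')(Z) = Mul(Mul(Mul(2, Z), Add(3, Z)), Z) = Mul(Mul(2, Z, Add(3, Z)), Z) = Mul(2, Pow(Z, 2), Add(3, Z)))
Function('D')(J, q) = Rational(-13, 173) (Function('D')(J, q) = Mul(-13, Pow(173, -1)) = Mul(-13, Rational(1, 173)) = Rational(-13, 173))
Mul(-1, Function('D')(Function('p')(-11), -1)) = Mul(-1, Rational(-13, 173)) = Rational(13, 173)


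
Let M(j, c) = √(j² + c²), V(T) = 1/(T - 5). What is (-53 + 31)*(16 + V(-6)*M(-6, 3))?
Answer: -352 + 6*√5 ≈ -338.58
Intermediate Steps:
V(T) = 1/(-5 + T)
M(j, c) = √(c² + j²)
(-53 + 31)*(16 + V(-6)*M(-6, 3)) = (-53 + 31)*(16 + √(3² + (-6)²)/(-5 - 6)) = -22*(16 + √(9 + 36)/(-11)) = -22*(16 - 3*√5/11) = -352 + 6*√5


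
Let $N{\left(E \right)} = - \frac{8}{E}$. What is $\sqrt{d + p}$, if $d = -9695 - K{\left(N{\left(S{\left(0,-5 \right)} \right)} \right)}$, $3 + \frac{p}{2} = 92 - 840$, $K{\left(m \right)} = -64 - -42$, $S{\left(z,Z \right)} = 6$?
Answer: $5 i \sqrt{447} \approx 105.71 i$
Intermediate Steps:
$K{\left(m \right)} = -22$ ($K{\left(m \right)} = -64 + 42 = -22$)
$p = -1502$ ($p = -6 + 2 \left(92 - 840\right) = -6 + 2 \left(-748\right) = -6 - 1496 = -1502$)
$d = -9673$ ($d = -9695 - -22 = -9695 + 22 = -9673$)
$\sqrt{d + p} = \sqrt{-9673 - 1502} = \sqrt{-11175} = 5 i \sqrt{447}$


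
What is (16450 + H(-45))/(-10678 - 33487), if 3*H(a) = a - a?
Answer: -3290/8833 ≈ -0.37247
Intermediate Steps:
H(a) = 0 (H(a) = (a - a)/3 = (⅓)*0 = 0)
(16450 + H(-45))/(-10678 - 33487) = (16450 + 0)/(-10678 - 33487) = 16450/(-44165) = 16450*(-1/44165) = -3290/8833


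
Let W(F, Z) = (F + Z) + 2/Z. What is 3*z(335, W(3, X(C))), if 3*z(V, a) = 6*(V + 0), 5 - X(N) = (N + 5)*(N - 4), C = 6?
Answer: 2010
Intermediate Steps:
X(N) = 5 - (-4 + N)*(5 + N) (X(N) = 5 - (N + 5)*(N - 4) = 5 - (5 + N)*(-4 + N) = 5 - (-4 + N)*(5 + N))
W(F, Z) = F + Z + 2/Z
z(V, a) = 2*V (z(V, a) = (6*(V + 0))/3 = (6*V)/3 = 2*V)
3*z(335, W(3, X(C))) = 3*(2*335) = 3*670 = 2010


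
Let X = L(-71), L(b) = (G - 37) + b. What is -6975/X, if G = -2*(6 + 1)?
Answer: 6975/122 ≈ 57.172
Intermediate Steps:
G = -14 (G = -2*7 = -14)
L(b) = -51 + b (L(b) = (-14 - 37) + b = -51 + b)
X = -122 (X = -51 - 71 = -122)
-6975/X = -6975/(-122) = -6975*(-1/122) = 6975/122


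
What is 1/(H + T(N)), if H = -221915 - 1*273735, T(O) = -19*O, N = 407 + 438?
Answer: -1/511705 ≈ -1.9542e-6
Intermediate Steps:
N = 845
H = -495650 (H = -221915 - 273735 = -495650)
1/(H + T(N)) = 1/(-495650 - 19*845) = 1/(-495650 - 16055) = 1/(-511705) = -1/511705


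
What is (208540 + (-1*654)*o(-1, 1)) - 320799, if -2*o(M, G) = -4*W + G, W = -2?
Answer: -109316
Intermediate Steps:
o(M, G) = -4 - G/2 (o(M, G) = -(-4*(-2) + G)/2 = -(8 + G)/2 = -4 - G/2)
(208540 + (-1*654)*o(-1, 1)) - 320799 = (208540 + (-1*654)*(-4 - ½*1)) - 320799 = (208540 - 654*(-4 - ½)) - 320799 = (208540 - 654*(-9/2)) - 320799 = (208540 + 2943) - 320799 = 211483 - 320799 = -109316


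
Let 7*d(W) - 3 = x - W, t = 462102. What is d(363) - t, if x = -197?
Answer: -3235271/7 ≈ -4.6218e+5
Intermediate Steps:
d(W) = -194/7 - W/7 (d(W) = 3/7 + (-197 - W)/7 = 3/7 + (-197/7 - W/7) = -194/7 - W/7)
d(363) - t = (-194/7 - ⅐*363) - 1*462102 = (-194/7 - 363/7) - 462102 = -557/7 - 462102 = -3235271/7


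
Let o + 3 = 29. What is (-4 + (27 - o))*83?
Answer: -249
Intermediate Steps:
o = 26 (o = -3 + 29 = 26)
(-4 + (27 - o))*83 = (-4 + (27 - 1*26))*83 = (-4 + (27 - 26))*83 = (-4 + 1)*83 = -3*83 = -249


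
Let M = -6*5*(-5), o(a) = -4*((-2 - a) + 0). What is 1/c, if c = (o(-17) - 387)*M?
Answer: -1/67050 ≈ -1.4914e-5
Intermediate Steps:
o(a) = 8 + 4*a (o(a) = -4*(-2 - a) = 8 + 4*a)
M = 150 (M = -3*10*(-5) = -30*(-5) = 150)
c = -67050 (c = ((8 + 4*(-17)) - 387)*150 = ((8 - 68) - 387)*150 = (-60 - 387)*150 = -447*150 = -67050)
1/c = 1/(-67050) = -1/67050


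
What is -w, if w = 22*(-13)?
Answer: 286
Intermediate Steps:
w = -286
-w = -1*(-286) = 286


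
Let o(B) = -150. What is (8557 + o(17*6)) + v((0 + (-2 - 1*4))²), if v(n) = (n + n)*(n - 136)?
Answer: 1207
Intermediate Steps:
v(n) = 2*n*(-136 + n) (v(n) = (2*n)*(-136 + n) = 2*n*(-136 + n))
(8557 + o(17*6)) + v((0 + (-2 - 1*4))²) = (8557 - 150) + 2*(0 + (-2 - 1*4))²*(-136 + (0 + (-2 - 1*4))²) = 8407 + 2*(0 + (-2 - 4))²*(-136 + (0 + (-2 - 4))²) = 8407 + 2*(0 - 6)²*(-136 + (0 - 6)²) = 8407 + 2*(-6)²*(-136 + (-6)²) = 8407 + 2*36*(-136 + 36) = 8407 + 2*36*(-100) = 8407 - 7200 = 1207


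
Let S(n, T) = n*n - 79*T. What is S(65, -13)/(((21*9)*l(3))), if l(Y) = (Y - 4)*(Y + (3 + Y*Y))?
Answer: -5252/2835 ≈ -1.8526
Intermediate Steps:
l(Y) = (-4 + Y)*(3 + Y + Y**2) (l(Y) = (-4 + Y)*(Y + (3 + Y**2)) = (-4 + Y)*(3 + Y + Y**2))
S(n, T) = n**2 - 79*T
S(65, -13)/(((21*9)*l(3))) = (65**2 - 79*(-13))/(((21*9)*(-12 + 3**3 - 1*3 - 3*3**2))) = (4225 + 1027)/((189*(-12 + 27 - 3 - 3*9))) = 5252/((189*(-12 + 27 - 3 - 27))) = 5252/((189*(-15))) = 5252/(-2835) = 5252*(-1/2835) = -5252/2835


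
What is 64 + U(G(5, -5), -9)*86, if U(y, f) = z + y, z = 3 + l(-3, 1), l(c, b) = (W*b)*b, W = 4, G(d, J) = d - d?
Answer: 666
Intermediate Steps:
G(d, J) = 0
l(c, b) = 4*b**2 (l(c, b) = (4*b)*b = 4*b**2)
z = 7 (z = 3 + 4*1**2 = 3 + 4*1 = 3 + 4 = 7)
U(y, f) = 7 + y
64 + U(G(5, -5), -9)*86 = 64 + (7 + 0)*86 = 64 + 7*86 = 64 + 602 = 666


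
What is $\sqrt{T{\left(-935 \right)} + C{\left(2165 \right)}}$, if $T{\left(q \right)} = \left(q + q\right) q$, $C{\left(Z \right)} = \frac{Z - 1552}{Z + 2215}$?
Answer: $\frac{\sqrt{8385741716235}}{2190} \approx 1322.3$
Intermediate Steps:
$C{\left(Z \right)} = \frac{-1552 + Z}{2215 + Z}$
$T{\left(q \right)} = 2 q^{2}$ ($T{\left(q \right)} = 2 q q = 2 q^{2}$)
$\sqrt{T{\left(-935 \right)} + C{\left(2165 \right)}} = \sqrt{2 \left(-935\right)^{2} + \frac{-1552 + 2165}{2215 + 2165}} = \sqrt{2 \cdot 874225 + \frac{1}{4380} \cdot 613} = \sqrt{1748450 + \frac{1}{4380} \cdot 613} = \sqrt{1748450 + \frac{613}{4380}} = \sqrt{\frac{7658211613}{4380}} = \frac{\sqrt{8385741716235}}{2190}$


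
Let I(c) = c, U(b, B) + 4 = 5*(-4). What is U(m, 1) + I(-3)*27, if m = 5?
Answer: -105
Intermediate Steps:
U(b, B) = -24 (U(b, B) = -4 + 5*(-4) = -4 - 20 = -24)
U(m, 1) + I(-3)*27 = -24 - 3*27 = -24 - 81 = -105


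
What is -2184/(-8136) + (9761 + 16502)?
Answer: 8903248/339 ≈ 26263.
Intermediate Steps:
-2184/(-8136) + (9761 + 16502) = -2184*(-1/8136) + 26263 = 91/339 + 26263 = 8903248/339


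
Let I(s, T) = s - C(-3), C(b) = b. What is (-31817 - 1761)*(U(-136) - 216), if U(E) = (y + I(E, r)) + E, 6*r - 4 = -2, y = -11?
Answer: 16654688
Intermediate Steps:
r = ⅓ (r = ⅔ + (⅙)*(-2) = ⅔ - ⅓ = ⅓ ≈ 0.33333)
I(s, T) = 3 + s (I(s, T) = s - 1*(-3) = s + 3 = 3 + s)
U(E) = -8 + 2*E (U(E) = (-11 + (3 + E)) + E = (-8 + E) + E = -8 + 2*E)
(-31817 - 1761)*(U(-136) - 216) = (-31817 - 1761)*((-8 + 2*(-136)) - 216) = -33578*((-8 - 272) - 216) = -33578*(-280 - 216) = -33578*(-496) = 16654688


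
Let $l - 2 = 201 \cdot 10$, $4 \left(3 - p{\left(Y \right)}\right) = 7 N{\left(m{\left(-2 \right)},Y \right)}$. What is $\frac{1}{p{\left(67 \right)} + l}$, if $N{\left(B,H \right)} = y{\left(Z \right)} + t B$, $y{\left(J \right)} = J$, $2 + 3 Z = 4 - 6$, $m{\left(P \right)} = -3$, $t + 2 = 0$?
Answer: $\frac{6}{12041} \approx 0.0004983$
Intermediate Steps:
$t = -2$ ($t = -2 + 0 = -2$)
$Z = - \frac{4}{3}$ ($Z = - \frac{2}{3} + \frac{4 - 6}{3} = - \frac{2}{3} + \frac{1}{3} \left(-2\right) = - \frac{2}{3} - \frac{2}{3} = - \frac{4}{3} \approx -1.3333$)
$N{\left(B,H \right)} = - \frac{4}{3} - 2 B$
$p{\left(Y \right)} = - \frac{31}{6}$ ($p{\left(Y \right)} = 3 - \frac{7 \left(- \frac{4}{3} - -6\right)}{4} = 3 - \frac{7 \left(- \frac{4}{3} + 6\right)}{4} = 3 - \frac{7 \cdot \frac{14}{3}}{4} = 3 - \frac{49}{6} = - \frac{31}{6}$)
$l = 2012$ ($l = 2 + 201 \cdot 10 = 2 + 2010 = 2012$)
$\frac{1}{p{\left(67 \right)} + l} = \frac{1}{- \frac{31}{6} + 2012} = \frac{1}{\frac{12041}{6}} = \frac{6}{12041}$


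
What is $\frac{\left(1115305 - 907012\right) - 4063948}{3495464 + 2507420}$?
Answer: $- \frac{3855655}{6002884} \approx -0.6423$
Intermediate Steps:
$\frac{\left(1115305 - 907012\right) - 4063948}{3495464 + 2507420} = \frac{208293 - 4063948}{6002884} = \left(-3855655\right) \frac{1}{6002884} = - \frac{3855655}{6002884}$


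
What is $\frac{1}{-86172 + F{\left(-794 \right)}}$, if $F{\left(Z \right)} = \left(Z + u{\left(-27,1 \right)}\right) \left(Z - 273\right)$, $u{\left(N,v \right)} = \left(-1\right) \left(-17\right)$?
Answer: $\frac{1}{742887} \approx 1.3461 \cdot 10^{-6}$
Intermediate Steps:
$u{\left(N,v \right)} = 17$
$F{\left(Z \right)} = \left(-273 + Z\right) \left(17 + Z\right)$ ($F{\left(Z \right)} = \left(Z + 17\right) \left(Z - 273\right) = \left(17 + Z\right) \left(-273 + Z\right) = \left(-273 + Z\right) \left(17 + Z\right)$)
$\frac{1}{-86172 + F{\left(-794 \right)}} = \frac{1}{-86172 - \left(-198623 - 630436\right)} = \frac{1}{-86172 + \left(-4641 + 630436 + 203264\right)} = \frac{1}{-86172 + 829059} = \frac{1}{742887}$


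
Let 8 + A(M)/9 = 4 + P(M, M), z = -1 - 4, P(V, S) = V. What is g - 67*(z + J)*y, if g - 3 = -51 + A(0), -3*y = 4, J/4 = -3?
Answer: -4808/3 ≈ -1602.7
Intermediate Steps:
J = -12 (J = 4*(-3) = -12)
y = -4/3 (y = -1/3*4 = -4/3 ≈ -1.3333)
z = -5
A(M) = -36 + 9*M (A(M) = -72 + 9*(4 + M) = -72 + (36 + 9*M) = -36 + 9*M)
g = -84 (g = 3 + (-51 + (-36 + 9*0)) = 3 + (-51 + (-36 + 0)) = 3 + (-51 - 36) = 3 - 87 = -84)
g - 67*(z + J)*y = -84 - 67*(-5 - 12)*(-4)/3 = -84 - (-1139)*(-4)/3 = -84 - 67*68/3 = -84 - 4556/3 = -4808/3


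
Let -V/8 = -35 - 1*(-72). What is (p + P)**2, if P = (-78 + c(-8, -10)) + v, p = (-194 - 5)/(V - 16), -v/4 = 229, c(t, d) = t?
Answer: 97609380625/97344 ≈ 1.0027e+6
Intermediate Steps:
v = -916 (v = -4*229 = -916)
V = -296 (V = -8*(-35 - 1*(-72)) = -8*(-35 + 72) = -8*37 = -296)
p = 199/312 (p = (-194 - 5)/(-296 - 16) = -199/(-312) = -199*(-1/312) = 199/312 ≈ 0.63782)
P = -1002 (P = (-78 - 8) - 916 = -86 - 916 = -1002)
(p + P)**2 = (199/312 - 1002)**2 = (-312425/312)**2 = 97609380625/97344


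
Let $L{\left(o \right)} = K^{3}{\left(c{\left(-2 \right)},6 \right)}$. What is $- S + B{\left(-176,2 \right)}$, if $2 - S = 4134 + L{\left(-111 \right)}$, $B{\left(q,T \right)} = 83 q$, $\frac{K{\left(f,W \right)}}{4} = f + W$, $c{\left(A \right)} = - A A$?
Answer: $-9964$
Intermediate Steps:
$c{\left(A \right)} = - A^{2}$
$K{\left(f,W \right)} = 4 W + 4 f$ ($K{\left(f,W \right)} = 4 \left(f + W\right) = 4 \left(W + f\right) = 4 W + 4 f$)
$L{\left(o \right)} = 512$ ($L{\left(o \right)} = \left(4 \cdot 6 + 4 \left(- \left(-2\right)^{2}\right)\right)^{3} = \left(24 + 4 \left(\left(-1\right) 4\right)\right)^{3} = \left(24 + 4 \left(-4\right)\right)^{3} = \left(24 - 16\right)^{3} = 8^{3} = 512$)
$S = -4644$ ($S = 2 - \left(4134 + 512\right) = 2 - 4646 = -4644$)
$- S + B{\left(-176,2 \right)} = \left(-1\right) \left(-4644\right) + 83 \left(-176\right) = 4644 - 14608 = -9964$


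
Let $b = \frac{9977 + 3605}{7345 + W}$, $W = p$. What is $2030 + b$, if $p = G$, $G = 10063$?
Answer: $\frac{17675911}{8704} \approx 2030.8$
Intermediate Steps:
$p = 10063$
$W = 10063$
$b = \frac{6791}{8704}$ ($b = \frac{9977 + 3605}{7345 + 10063} = \frac{13582}{17408} = 13582 \cdot \frac{1}{17408} = \frac{6791}{8704} \approx 0.78022$)
$2030 + b = 2030 + \frac{6791}{8704} = \frac{17675911}{8704}$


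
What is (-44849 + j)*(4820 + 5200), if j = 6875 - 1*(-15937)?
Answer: -220810740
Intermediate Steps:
j = 22812 (j = 6875 + 15937 = 22812)
(-44849 + j)*(4820 + 5200) = (-44849 + 22812)*(4820 + 5200) = -22037*10020 = -220810740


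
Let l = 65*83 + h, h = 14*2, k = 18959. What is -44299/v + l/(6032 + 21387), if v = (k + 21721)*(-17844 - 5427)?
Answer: 5134975024721/25956587893320 ≈ 0.19783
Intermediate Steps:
v = -946664280 (v = (18959 + 21721)*(-17844 - 5427) = 40680*(-23271) = -946664280)
h = 28
l = 5423 (l = 65*83 + 28 = 5395 + 28 = 5423)
-44299/v + l/(6032 + 21387) = -44299/(-946664280) + 5423/(6032 + 21387) = -44299*(-1/946664280) + 5423/27419 = 44299/946664280 + 5423*(1/27419) = 44299/946664280 + 5423/27419 = 5134975024721/25956587893320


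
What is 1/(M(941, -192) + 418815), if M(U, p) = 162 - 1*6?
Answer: 1/418971 ≈ 2.3868e-6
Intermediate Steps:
M(U, p) = 156 (M(U, p) = 162 - 6 = 156)
1/(M(941, -192) + 418815) = 1/(156 + 418815) = 1/418971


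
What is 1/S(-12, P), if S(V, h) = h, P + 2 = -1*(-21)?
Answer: 1/19 ≈ 0.052632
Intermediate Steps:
P = 19 (P = -2 - 1*(-21) = -2 + 21 = 19)
1/S(-12, P) = 1/19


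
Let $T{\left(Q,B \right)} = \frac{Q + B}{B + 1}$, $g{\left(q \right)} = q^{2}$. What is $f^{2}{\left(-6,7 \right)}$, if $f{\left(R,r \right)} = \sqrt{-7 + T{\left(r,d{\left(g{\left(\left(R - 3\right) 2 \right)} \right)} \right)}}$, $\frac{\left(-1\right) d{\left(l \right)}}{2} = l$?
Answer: $- \frac{3888}{647} \approx -6.0093$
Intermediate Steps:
$d{\left(l \right)} = - 2 l$
$T{\left(Q,B \right)} = \frac{B + Q}{1 + B}$
$f{\left(R,r \right)} = \sqrt{-7 + \frac{r - 2 \left(-6 + 2 R\right)^{2}}{1 - 2 \left(-6 + 2 R\right)^{2}}}$ ($f{\left(R,r \right)} = \sqrt{-7 + \frac{- 2 \left(\left(R - 3\right) 2\right)^{2} + r}{1 - 2 \left(\left(R - 3\right) 2\right)^{2}}} = \sqrt{-7 + \frac{- 2 \left(\left(-3 + R\right) 2\right)^{2} + r}{1 - 2 \left(\left(-3 + R\right) 2\right)^{2}}} = \sqrt{-7 + \frac{- 2 \left(-6 + 2 R\right)^{2} + r}{1 - 2 \left(-6 + 2 R\right)^{2}}} = \sqrt{-7 + \frac{r - 2 \left(-6 + 2 R\right)^{2}}{1 - 2 \left(-6 + 2 R\right)^{2}}}$)
$f^{2}{\left(-6,7 \right)} = \left(\sqrt{\frac{-7 + 7 + 48 \left(-3 - 6\right)^{2}}{1 - 8 \left(-3 - 6\right)^{2}}}\right)^{2} = \left(\sqrt{\frac{-7 + 7 + 48 \left(-9\right)^{2}}{1 - 8 \left(-9\right)^{2}}}\right)^{2} = \left(\sqrt{\frac{-7 + 7 + 48 \cdot 81}{1 - 648}}\right)^{2} = \left(\sqrt{\frac{-7 + 7 + 3888}{1 - 648}}\right)^{2} = \left(\sqrt{\frac{1}{-647} \cdot 3888}\right)^{2} = \left(\sqrt{\left(- \frac{1}{647}\right) 3888}\right)^{2} = \left(\sqrt{- \frac{3888}{647}}\right)^{2} = \left(\frac{36 i \sqrt{1941}}{647}\right)^{2} = - \frac{3888}{647}$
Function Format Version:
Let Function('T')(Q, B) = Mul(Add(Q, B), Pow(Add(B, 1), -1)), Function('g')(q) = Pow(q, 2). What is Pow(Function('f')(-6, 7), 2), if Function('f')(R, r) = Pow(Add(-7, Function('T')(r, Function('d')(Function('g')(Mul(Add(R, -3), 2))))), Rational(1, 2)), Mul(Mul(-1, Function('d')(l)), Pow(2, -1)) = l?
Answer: Rational(-3888, 647) ≈ -6.0093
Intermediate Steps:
Function('d')(l) = Mul(-2, l)
Function('T')(Q, B) = Mul(Pow(Add(1, B), -1), Add(B, Q)) (Function('T')(Q, B) = Mul(Add(B, Q), Pow(Add(1, B), -1)) = Mul(Pow(Add(1, B), -1), Add(B, Q)))
Function('f')(R, r) = Pow(Add(-7, Mul(Pow(Add(1, Mul(-2, Pow(Add(-6, Mul(2, R)), 2))), -1), Add(r, Mul(-2, Pow(Add(-6, Mul(2, R)), 2))))), Rational(1, 2)) (Function('f')(R, r) = Pow(Add(-7, Mul(Pow(Add(1, Mul(-2, Pow(Mul(Add(R, -3), 2), 2))), -1), Add(Mul(-2, Pow(Mul(Add(R, -3), 2), 2)), r))), Rational(1, 2)) = Pow(Add(-7, Mul(Pow(Add(1, Mul(-2, Pow(Mul(Add(-3, R), 2), 2))), -1), Add(Mul(-2, Pow(Mul(Add(-3, R), 2), 2)), r))), Rational(1, 2)) = Pow(Add(-7, Mul(Pow(Add(1, Mul(-2, Pow(Add(-6, Mul(2, R)), 2))), -1), Add(Mul(-2, Pow(Add(-6, Mul(2, R)), 2)), r))), Rational(1, 2)) = Pow(Add(-7, Mul(Pow(Add(1, Mul(-2, Pow(Add(-6, Mul(2, R)), 2))), -1), Add(r, Mul(-2, Pow(Add(-6, Mul(2, R)), 2))))), Rational(1, 2)))
Pow(Function('f')(-6, 7), 2) = Pow(Pow(Mul(Pow(Add(1, Mul(-8, Pow(Add(-3, -6), 2))), -1), Add(-7, 7, Mul(48, Pow(Add(-3, -6), 2)))), Rational(1, 2)), 2) = Pow(Pow(Mul(Pow(Add(1, Mul(-8, Pow(-9, 2))), -1), Add(-7, 7, Mul(48, Pow(-9, 2)))), Rational(1, 2)), 2) = Pow(Pow(Mul(Pow(Add(1, Mul(-8, 81)), -1), Add(-7, 7, Mul(48, 81))), Rational(1, 2)), 2) = Pow(Pow(Mul(Pow(Add(1, -648), -1), Add(-7, 7, 3888)), Rational(1, 2)), 2) = Pow(Pow(Mul(Pow(-647, -1), 3888), Rational(1, 2)), 2) = Pow(Pow(Mul(Rational(-1, 647), 3888), Rational(1, 2)), 2) = Pow(Pow(Rational(-3888, 647), Rational(1, 2)), 2) = Pow(Mul(Rational(36, 647), I, Pow(1941, Rational(1, 2))), 2) = Rational(-3888, 647)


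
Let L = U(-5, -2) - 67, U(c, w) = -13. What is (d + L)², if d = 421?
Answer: 116281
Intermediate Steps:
L = -80 (L = -13 - 67 = -80)
(d + L)² = (421 - 80)² = 341² = 116281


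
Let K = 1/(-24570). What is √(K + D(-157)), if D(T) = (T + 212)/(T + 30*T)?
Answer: I*√18019933219470/39860730 ≈ 0.1065*I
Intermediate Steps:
D(T) = (212 + T)/(31*T) (D(T) = (212 + T)/((31*T)) = (212 + T)*(1/(31*T)) = (212 + T)/(31*T))
K = -1/24570 ≈ -4.0700e-5
√(K + D(-157)) = √(-1/24570 + (1/31)*(212 - 157)/(-157)) = √(-1/24570 + (1/31)*(-1/157)*55) = √(-1/24570 - 55/4867) = √(-1356217/119582190) = I*√18019933219470/39860730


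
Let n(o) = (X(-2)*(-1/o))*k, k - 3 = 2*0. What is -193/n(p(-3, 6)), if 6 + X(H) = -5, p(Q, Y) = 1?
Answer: -193/33 ≈ -5.8485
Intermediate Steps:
X(H) = -11 (X(H) = -6 - 5 = -11)
k = 3 (k = 3 + 2*0 = 3 + 0 = 3)
n(o) = 33/o (n(o) = -(-11)/o*3 = (11/o)*3 = 33/o)
-193/n(p(-3, 6)) = -193/(33/1) = -193/(33*1) = -193/33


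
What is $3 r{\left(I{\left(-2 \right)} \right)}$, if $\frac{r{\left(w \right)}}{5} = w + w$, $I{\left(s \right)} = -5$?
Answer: $-150$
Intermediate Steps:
$r{\left(w \right)} = 10 w$ ($r{\left(w \right)} = 5 \left(w + w\right) = 5 \cdot 2 w = 10 w$)
$3 r{\left(I{\left(-2 \right)} \right)} = 3 \cdot 10 \left(-5\right) = 3 \left(-50\right) = -150$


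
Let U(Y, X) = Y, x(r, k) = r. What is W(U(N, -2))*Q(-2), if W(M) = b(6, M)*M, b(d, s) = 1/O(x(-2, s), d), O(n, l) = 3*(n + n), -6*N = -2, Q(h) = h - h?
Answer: 0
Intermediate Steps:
Q(h) = 0
N = 1/3 (N = -1/6*(-2) = 1/3 ≈ 0.33333)
O(n, l) = 6*n (O(n, l) = 3*(2*n) = 6*n)
b(d, s) = -1/12 (b(d, s) = 1/(6*(-2)) = 1/(-12) = 1*(-1/12) = -1/12)
W(M) = -M/12
W(U(N, -2))*Q(-2) = -1/12*1/3*0 = -1/36*0 = 0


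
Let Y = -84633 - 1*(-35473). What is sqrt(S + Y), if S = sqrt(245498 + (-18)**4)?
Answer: sqrt(-49160 + sqrt(350474)) ≈ 220.38*I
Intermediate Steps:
Y = -49160 (Y = -84633 + 35473 = -49160)
S = sqrt(350474) (S = sqrt(245498 + 104976) = sqrt(350474) ≈ 592.01)
sqrt(S + Y) = sqrt(sqrt(350474) - 49160) = sqrt(-49160 + sqrt(350474))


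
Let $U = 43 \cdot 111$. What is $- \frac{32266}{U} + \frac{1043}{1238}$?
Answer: $- \frac{34967069}{5908974} \approx -5.9176$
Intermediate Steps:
$U = 4773$
$- \frac{32266}{U} + \frac{1043}{1238} = - \frac{32266}{4773} + \frac{1043}{1238} = - \frac{34967069}{5908974}$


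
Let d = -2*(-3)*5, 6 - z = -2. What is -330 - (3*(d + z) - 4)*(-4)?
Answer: 110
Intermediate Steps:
z = 8 (z = 6 - 1*(-2) = 6 + 2 = 8)
d = 30 (d = 6*5 = 30)
-330 - (3*(d + z) - 4)*(-4) = -330 - (3*(30 + 8) - 4)*(-4) = -330 - (3*38 - 4)*(-4) = -330 - (114 - 4)*(-4) = -330 - 110*(-4) = -330 - 1*(-440) = -330 + 440 = 110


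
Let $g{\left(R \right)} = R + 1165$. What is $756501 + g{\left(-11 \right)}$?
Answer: $757655$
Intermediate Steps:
$g{\left(R \right)} = 1165 + R$
$756501 + g{\left(-11 \right)} = 756501 + \left(1165 - 11\right) = 756501 + 1154 = 757655$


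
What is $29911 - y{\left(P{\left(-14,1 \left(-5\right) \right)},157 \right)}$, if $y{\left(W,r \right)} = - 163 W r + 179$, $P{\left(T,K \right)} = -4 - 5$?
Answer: $-200587$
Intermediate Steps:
$P{\left(T,K \right)} = -9$
$y{\left(W,r \right)} = 179 - 163 W r$ ($y{\left(W,r \right)} = - 163 W r + 179 = 179 - 163 W r$)
$29911 - y{\left(P{\left(-14,1 \left(-5\right) \right)},157 \right)} = 29911 - \left(179 - \left(-1467\right) 157\right) = 29911 - \left(179 + 230319\right) = 29911 - 230498 = -200587$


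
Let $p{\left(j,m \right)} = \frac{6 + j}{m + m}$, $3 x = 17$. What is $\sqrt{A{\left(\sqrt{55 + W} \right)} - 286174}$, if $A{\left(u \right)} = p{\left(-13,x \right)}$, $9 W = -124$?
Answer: $\frac{i \sqrt{330817858}}{34} \approx 534.95 i$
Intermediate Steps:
$x = \frac{17}{3}$ ($x = \frac{1}{3} \cdot 17 = \frac{17}{3} \approx 5.6667$)
$W = - \frac{124}{9}$ ($W = \frac{1}{9} \left(-124\right) = - \frac{124}{9} \approx -13.778$)
$p{\left(j,m \right)} = \frac{6 + j}{2 m}$
$A{\left(u \right)} = - \frac{21}{34}$ ($A{\left(u \right)} = \frac{6 - 13}{2 \cdot \frac{17}{3}} = \frac{1}{2} \cdot \frac{3}{17} \left(-7\right) = - \frac{21}{34}$)
$\sqrt{A{\left(\sqrt{55 + W} \right)} - 286174} = \sqrt{- \frac{21}{34} - 286174} = \sqrt{- \frac{9729937}{34}} = \frac{i \sqrt{330817858}}{34}$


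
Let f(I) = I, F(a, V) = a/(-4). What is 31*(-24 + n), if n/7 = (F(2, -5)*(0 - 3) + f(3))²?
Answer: 14601/4 ≈ 3650.3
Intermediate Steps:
F(a, V) = -a/4 (F(a, V) = a*(-¼) = -a/4)
n = 567/4 (n = 7*((-¼*2)*(0 - 3) + 3)² = 7*(-½*(-3) + 3)² = 7*(3/2 + 3)² = 7*(9/2)² = 7*(81/4) = 567/4 ≈ 141.75)
31*(-24 + n) = 31*(-24 + 567/4) = 31*(471/4) = 14601/4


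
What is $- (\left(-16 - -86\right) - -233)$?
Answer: $-303$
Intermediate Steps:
$- (\left(-16 - -86\right) - -233) = - (\left(-16 + 86\right) + 233) = - (70 + 233) = \left(-1\right) 303 = -303$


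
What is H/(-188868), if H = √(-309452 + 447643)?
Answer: -√138191/188868 ≈ -0.0019683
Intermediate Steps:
H = √138191 ≈ 371.74
H/(-188868) = √138191/(-188868) = √138191*(-1/188868) = -√138191/188868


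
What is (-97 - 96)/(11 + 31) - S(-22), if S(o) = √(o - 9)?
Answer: -193/42 - I*√31 ≈ -4.5952 - 5.5678*I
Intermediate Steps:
S(o) = √(-9 + o)
(-97 - 96)/(11 + 31) - S(-22) = (-97 - 96)/(11 + 31) - √(-9 - 22) = -193/42 - √(-31) = -193*1/42 - I*√31 = -193/42 - I*√31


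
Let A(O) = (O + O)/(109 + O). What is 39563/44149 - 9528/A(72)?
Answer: -3172177315/264894 ≈ -11975.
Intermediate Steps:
A(O) = 2*O/(109 + O) (A(O) = (2*O)/(109 + O) = 2*O/(109 + O))
39563/44149 - 9528/A(72) = 39563/44149 - 9528/(2*72/(109 + 72)) = 39563*(1/44149) - 9528/(2*72/181) = 39563/44149 - 9528/(2*72*(1/181)) = 39563/44149 - 9528/144/181 = 39563/44149 - 9528*181/144 = 39563/44149 - 71857/6 = -3172177315/264894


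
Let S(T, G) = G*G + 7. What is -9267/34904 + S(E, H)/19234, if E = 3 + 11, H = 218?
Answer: 740390273/335671768 ≈ 2.2057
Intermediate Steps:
E = 14
S(T, G) = 7 + G**2 (S(T, G) = G**2 + 7 = 7 + G**2)
-9267/34904 + S(E, H)/19234 = -9267/34904 + (7 + 218**2)/19234 = -9267*1/34904 + (7 + 47524)*(1/19234) = -9267/34904 + 47531*(1/19234) = -9267/34904 + 47531/19234 = 740390273/335671768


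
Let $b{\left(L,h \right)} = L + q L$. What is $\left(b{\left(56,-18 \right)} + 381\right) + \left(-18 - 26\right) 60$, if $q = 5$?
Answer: $-1923$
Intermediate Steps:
$b{\left(L,h \right)} = 6 L$ ($b{\left(L,h \right)} = L + 5 L = 6 L$)
$\left(b{\left(56,-18 \right)} + 381\right) + \left(-18 - 26\right) 60 = \left(6 \cdot 56 + 381\right) + \left(-18 - 26\right) 60 = \left(336 + 381\right) + \left(-18 - 26\right) 60 = 717 - 2640 = -1923$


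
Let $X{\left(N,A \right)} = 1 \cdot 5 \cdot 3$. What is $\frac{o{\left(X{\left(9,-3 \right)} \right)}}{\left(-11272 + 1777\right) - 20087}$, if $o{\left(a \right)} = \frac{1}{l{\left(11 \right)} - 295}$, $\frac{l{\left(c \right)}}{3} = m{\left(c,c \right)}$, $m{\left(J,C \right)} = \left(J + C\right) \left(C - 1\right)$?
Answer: $- \frac{1}{10797430} \approx -9.2615 \cdot 10^{-8}$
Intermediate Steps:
$X{\left(N,A \right)} = 15$ ($X{\left(N,A \right)} = 5 \cdot 3 = 15$)
$m{\left(J,C \right)} = \left(-1 + C\right) \left(C + J\right)$ ($m{\left(J,C \right)} = \left(C + J\right) \left(-1 + C\right) = \left(-1 + C\right) \left(C + J\right)$)
$l{\left(c \right)} = - 6 c + 6 c^{2}$ ($l{\left(c \right)} = 3 \left(c^{2} - c - c + c c\right) = 3 \left(c^{2} - c - c + c^{2}\right) = 3 \left(- 2 c + 2 c^{2}\right) = - 6 c + 6 c^{2}$)
$o{\left(a \right)} = \frac{1}{365}$ ($o{\left(a \right)} = \frac{1}{6 \cdot 11 \left(-1 + 11\right) - 295} = \frac{1}{6 \cdot 11 \cdot 10 - 295} = \frac{1}{660 - 295} = \frac{1}{365}$)
$\frac{o{\left(X{\left(9,-3 \right)} \right)}}{\left(-11272 + 1777\right) - 20087} = \frac{1}{365 \left(\left(-11272 + 1777\right) - 20087\right)} = \frac{1}{365 \left(-9495 - 20087\right)} = \frac{1}{365 \left(-29582\right)} = \frac{1}{365} \left(- \frac{1}{29582}\right) = - \frac{1}{10797430}$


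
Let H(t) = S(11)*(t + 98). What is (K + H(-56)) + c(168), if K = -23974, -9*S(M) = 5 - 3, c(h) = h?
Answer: -71446/3 ≈ -23815.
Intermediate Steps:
S(M) = -2/9 (S(M) = -(5 - 3)/9 = -1/9*2 = -2/9)
H(t) = -196/9 - 2*t/9 (H(t) = -2*(t + 98)/9 = -2*(98 + t)/9 = -196/9 - 2*t/9)
(K + H(-56)) + c(168) = (-23974 + (-196/9 - 2/9*(-56))) + 168 = (-23974 + (-196/9 + 112/9)) + 168 = (-23974 - 28/3) + 168 = -71950/3 + 168 = -71446/3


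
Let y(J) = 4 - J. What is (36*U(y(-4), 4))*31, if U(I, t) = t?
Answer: 4464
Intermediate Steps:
(36*U(y(-4), 4))*31 = (36*4)*31 = 144*31 = 4464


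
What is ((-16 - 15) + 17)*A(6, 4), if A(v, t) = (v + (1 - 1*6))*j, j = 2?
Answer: -28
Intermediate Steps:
A(v, t) = -10 + 2*v (A(v, t) = (v + (1 - 1*6))*2 = (v + (1 - 6))*2 = (v - 5)*2 = (-5 + v)*2 = -10 + 2*v)
((-16 - 15) + 17)*A(6, 4) = ((-16 - 15) + 17)*(-10 + 2*6) = (-31 + 17)*(-10 + 12) = -14*2 = -28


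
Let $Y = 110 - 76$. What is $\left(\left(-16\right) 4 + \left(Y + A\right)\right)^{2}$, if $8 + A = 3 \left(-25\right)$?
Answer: $12769$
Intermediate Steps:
$A = -83$ ($A = -8 + 3 \left(-25\right) = -8 - 75 = -83$)
$Y = 34$
$\left(\left(-16\right) 4 + \left(Y + A\right)\right)^{2} = \left(\left(-16\right) 4 + \left(34 - 83\right)\right)^{2} = \left(-64 - 49\right)^{2} = \left(-113\right)^{2} = 12769$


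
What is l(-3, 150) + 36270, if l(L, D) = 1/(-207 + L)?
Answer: 7616699/210 ≈ 36270.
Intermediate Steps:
l(-3, 150) + 36270 = 1/(-207 - 3) + 36270 = 1/(-210) + 36270 = -1/210 + 36270 = 7616699/210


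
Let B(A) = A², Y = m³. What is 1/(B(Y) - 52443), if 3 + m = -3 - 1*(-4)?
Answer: -1/52379 ≈ -1.9092e-5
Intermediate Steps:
m = -2 (m = -3 + (-3 - 1*(-4)) = -3 + (-3 + 4) = -3 + 1 = -2)
Y = -8 (Y = (-2)³ = -8)
1/(B(Y) - 52443) = 1/((-8)² - 52443) = 1/(64 - 52443) = 1/(-52379) = -1/52379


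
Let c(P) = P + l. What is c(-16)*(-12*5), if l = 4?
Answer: 720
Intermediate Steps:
c(P) = 4 + P (c(P) = P + 4 = 4 + P)
c(-16)*(-12*5) = (4 - 16)*(-12*5) = -12*(-60) = 720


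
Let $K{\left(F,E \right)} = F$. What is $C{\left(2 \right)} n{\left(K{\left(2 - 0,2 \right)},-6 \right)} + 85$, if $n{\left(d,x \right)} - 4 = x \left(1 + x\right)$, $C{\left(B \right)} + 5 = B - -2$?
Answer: $51$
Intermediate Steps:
$C{\left(B \right)} = -3 + B$ ($C{\left(B \right)} = -5 + \left(B - -2\right) = -5 + \left(B + 2\right) = -5 + \left(2 + B\right) = -3 + B$)
$n{\left(d,x \right)} = 4 + x \left(1 + x\right)$
$C{\left(2 \right)} n{\left(K{\left(2 - 0,2 \right)},-6 \right)} + 85 = \left(-3 + 2\right) \left(4 - 6 + \left(-6\right)^{2}\right) + 85 = - (4 - 6 + 36) + 85 = \left(-1\right) 34 + 85 = -34 + 85 = 51$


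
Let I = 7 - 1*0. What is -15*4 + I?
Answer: -53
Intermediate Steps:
I = 7 (I = 7 + 0 = 7)
-15*4 + I = -15*4 + 7 = -60 + 7 = -53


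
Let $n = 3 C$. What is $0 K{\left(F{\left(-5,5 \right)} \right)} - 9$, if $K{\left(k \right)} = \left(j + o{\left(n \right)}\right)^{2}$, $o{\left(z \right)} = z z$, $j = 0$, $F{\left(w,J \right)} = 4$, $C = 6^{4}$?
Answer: $-9$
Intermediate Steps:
$C = 1296$
$n = 3888$ ($n = 3 \cdot 1296 = 3888$)
$o{\left(z \right)} = z^{2}$
$K{\left(k \right)} = 228509902503936$ ($K{\left(k \right)} = \left(0 + 3888^{2}\right)^{2} = \left(0 + 15116544\right)^{2} = 15116544^{2} = 228509902503936$)
$0 K{\left(F{\left(-5,5 \right)} \right)} - 9 = 0 \cdot 228509902503936 - 9 = 0 - 9 = -9$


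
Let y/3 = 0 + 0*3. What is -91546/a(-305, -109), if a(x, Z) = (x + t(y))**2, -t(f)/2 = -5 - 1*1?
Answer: -91546/85849 ≈ -1.0664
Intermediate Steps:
y = 0 (y = 3*(0 + 0*3) = 3*(0 + 0) = 3*0 = 0)
t(f) = 12 (t(f) = -2*(-5 - 1*1) = -2*(-5 - 1) = -2*(-6) = 12)
a(x, Z) = (12 + x)**2 (a(x, Z) = (x + 12)**2 = (12 + x)**2)
-91546/a(-305, -109) = -91546/(12 - 305)**2 = -91546/((-293)**2) = -91546/85849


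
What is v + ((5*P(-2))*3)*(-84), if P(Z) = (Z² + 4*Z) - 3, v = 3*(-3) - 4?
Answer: 8807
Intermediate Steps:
v = -13 (v = -9 - 4 = -13)
P(Z) = -3 + Z² + 4*Z
v + ((5*P(-2))*3)*(-84) = -13 + ((5*(-3 + (-2)² + 4*(-2)))*3)*(-84) = -13 + ((5*(-3 + 4 - 8))*3)*(-84) = -13 + ((5*(-7))*3)*(-84) = -13 - 35*3*(-84) = -13 - 105*(-84) = -13 + 8820 = 8807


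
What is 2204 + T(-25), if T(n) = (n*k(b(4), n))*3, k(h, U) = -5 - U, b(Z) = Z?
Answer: 704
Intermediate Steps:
T(n) = 3*n*(-5 - n) (T(n) = (n*(-5 - n))*3 = 3*n*(-5 - n))
2204 + T(-25) = 2204 - 3*(-25)*(5 - 25) = 2204 - 3*(-25)*(-20) = 2204 - 1500 = 704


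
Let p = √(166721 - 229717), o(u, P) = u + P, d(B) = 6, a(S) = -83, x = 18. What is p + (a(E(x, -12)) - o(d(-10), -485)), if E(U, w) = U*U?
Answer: 396 + 2*I*√15749 ≈ 396.0 + 250.99*I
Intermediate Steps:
E(U, w) = U²
o(u, P) = P + u
p = 2*I*√15749 (p = √(-62996) = 2*I*√15749 ≈ 250.99*I)
p + (a(E(x, -12)) - o(d(-10), -485)) = 2*I*√15749 + (-83 - (-485 + 6)) = 2*I*√15749 + (-83 - 1*(-479)) = 2*I*√15749 + (-83 + 479) = 2*I*√15749 + 396 = 396 + 2*I*√15749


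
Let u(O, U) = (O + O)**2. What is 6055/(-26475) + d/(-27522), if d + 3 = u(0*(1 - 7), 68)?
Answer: -3701473/16192110 ≈ -0.22860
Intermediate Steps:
u(O, U) = 4*O**2 (u(O, U) = (2*O)**2 = 4*O**2)
d = -3 (d = -3 + 4*(0*(1 - 7))**2 = -3 + 4*(0*(-6))**2 = -3 + 4*0**2 = -3 + 4*0 = -3 + 0 = -3)
6055/(-26475) + d/(-27522) = 6055/(-26475) - 3/(-27522) = 6055*(-1/26475) - 3*(-1/27522) = -1211/5295 + 1/9174 = -3701473/16192110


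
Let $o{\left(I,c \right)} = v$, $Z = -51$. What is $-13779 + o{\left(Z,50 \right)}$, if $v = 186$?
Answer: $-13593$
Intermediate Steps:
$o{\left(I,c \right)} = 186$
$-13779 + o{\left(Z,50 \right)} = -13779 + 186 = -13593$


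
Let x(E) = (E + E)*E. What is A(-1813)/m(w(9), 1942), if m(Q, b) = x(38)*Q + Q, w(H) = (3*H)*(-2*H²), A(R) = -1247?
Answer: 1247/12636486 ≈ 9.8682e-5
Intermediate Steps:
x(E) = 2*E² (x(E) = (2*E)*E = 2*E²)
w(H) = -6*H³
m(Q, b) = 2889*Q (m(Q, b) = (2*38²)*Q + Q = (2*1444)*Q + Q = 2888*Q + Q = 2889*Q)
A(-1813)/m(w(9), 1942) = -1247/(2889*(-6*9³)) = -1247/(2889*(-6*729)) = -1247/(2889*(-4374)) = -1247/(-12636486) = -1247*(-1/12636486) = 1247/12636486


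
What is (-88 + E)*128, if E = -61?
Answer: -19072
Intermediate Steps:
(-88 + E)*128 = (-88 - 61)*128 = -149*128 = -19072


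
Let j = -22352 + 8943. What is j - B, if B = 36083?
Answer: -49492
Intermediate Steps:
j = -13409
j - B = -13409 - 1*36083 = -13409 - 36083 = -49492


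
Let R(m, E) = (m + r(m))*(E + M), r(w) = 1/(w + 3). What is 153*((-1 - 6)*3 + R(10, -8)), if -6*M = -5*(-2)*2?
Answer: -268923/13 ≈ -20686.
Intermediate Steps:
r(w) = 1/(3 + w)
M = -10/3 (M = -(-5*(-2))*2/6 = -5*2/3 = -⅙*20 = -10/3 ≈ -3.3333)
R(m, E) = (-10/3 + E)*(m + 1/(3 + m)) (R(m, E) = (m + 1/(3 + m))*(E - 10/3) = (m + 1/(3 + m))*(-10/3 + E) = (-10/3 + E)*(m + 1/(3 + m)))
153*((-1 - 6)*3 + R(10, -8)) = 153*((-1 - 6)*3 + (-30 - 10*10 + 3*(-8)*(3 + 10) + 10*(3 + 10)²*(-10 + 3*(-8)))/(3*(3 + 10)²)) = 153*(-7*3 + (⅓)*(-30 - 100 + 3*(-8)*13 + 10*13²*(-10 - 24))/13²) = 153*(-21 + (⅓)*(1/169)*(-30 - 100 - 312 + 10*169*(-34))) = 153*(-21 + (⅓)*(1/169)*(-30 - 100 - 312 - 57460)) = 153*(-21 + (⅓)*(1/169)*(-57902)) = 153*(-21 - 4454/39) = 153*(-5273/39) = -268923/13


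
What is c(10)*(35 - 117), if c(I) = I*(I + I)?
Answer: -16400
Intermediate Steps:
c(I) = 2*I² (c(I) = I*(2*I) = 2*I²)
c(10)*(35 - 117) = (2*10²)*(35 - 117) = (2*100)*(-82) = 200*(-82) = -16400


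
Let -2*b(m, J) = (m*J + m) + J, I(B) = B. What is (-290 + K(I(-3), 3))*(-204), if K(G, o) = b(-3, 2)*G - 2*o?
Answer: 62526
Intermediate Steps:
b(m, J) = -J/2 - m/2 - J*m/2 (b(m, J) = -((m*J + m) + J)/2 = -((J*m + m) + J)/2 = -((m + J*m) + J)/2 = -(J + m + J*m)/2 = -J/2 - m/2 - J*m/2)
K(G, o) = -2*o + 7*G/2 (K(G, o) = (-1/2*2 - 1/2*(-3) - 1/2*2*(-3))*G - 2*o = (-1 + 3/2 + 3)*G - 2*o = 7*G/2 - 2*o = -2*o + 7*G/2)
(-290 + K(I(-3), 3))*(-204) = (-290 + (-2*3 + (7/2)*(-3)))*(-204) = (-290 + (-6 - 21/2))*(-204) = (-290 - 33/2)*(-204) = -613/2*(-204) = 62526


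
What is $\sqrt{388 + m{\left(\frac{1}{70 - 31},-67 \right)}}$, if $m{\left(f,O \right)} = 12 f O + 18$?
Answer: $\frac{\sqrt{65130}}{13} \approx 19.631$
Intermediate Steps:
$m{\left(f,O \right)} = 18 + 12 O f$ ($m{\left(f,O \right)} = 12 O f + 18 = 18 + 12 O f$)
$\sqrt{388 + m{\left(\frac{1}{70 - 31},-67 \right)}} = \sqrt{388 + \left(18 + 12 \left(-67\right) \frac{1}{70 - 31}\right)} = \sqrt{388 + \left(18 + 12 \left(-67\right) \frac{1}{39}\right)} = \sqrt{388 + \left(18 - \frac{268}{13}\right)} = \sqrt{388 - \frac{34}{13}} = \sqrt{\frac{5010}{13}} = \frac{\sqrt{65130}}{13}$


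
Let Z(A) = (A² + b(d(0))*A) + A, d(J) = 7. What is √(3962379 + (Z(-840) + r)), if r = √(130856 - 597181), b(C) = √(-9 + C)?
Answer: √(4667139 - 840*I*√2 + 5*I*√18653) ≈ 2160.4 - 0.12*I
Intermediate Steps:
Z(A) = A + A² + I*A*√2 (Z(A) = (A² + √(-9 + 7)*A) + A = (A² + √(-2)*A) + A = (A² + (I*√2)*A) + A = (A² + I*A*√2) + A = A + A² + I*A*√2)
r = 5*I*√18653 (r = √(-466325) = 5*I*√18653 ≈ 682.88*I)
√(3962379 + (Z(-840) + r)) = √(3962379 + (-840*(1 - 840 + I*√2) + 5*I*√18653)) = √(3962379 + (-840*(-839 + I*√2) + 5*I*√18653)) = √(3962379 + ((704760 - 840*I*√2) + 5*I*√18653)) = √(3962379 + (704760 - 840*I*√2 + 5*I*√18653)) = √(4667139 - 840*I*√2 + 5*I*√18653)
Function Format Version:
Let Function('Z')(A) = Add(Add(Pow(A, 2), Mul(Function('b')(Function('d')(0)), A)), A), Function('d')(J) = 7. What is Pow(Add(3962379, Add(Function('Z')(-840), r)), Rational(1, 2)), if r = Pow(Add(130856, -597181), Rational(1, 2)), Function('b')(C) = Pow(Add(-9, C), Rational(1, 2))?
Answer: Pow(Add(4667139, Mul(-840, I, Pow(2, Rational(1, 2))), Mul(5, I, Pow(18653, Rational(1, 2)))), Rational(1, 2)) ≈ Add(2160.4, Mul(-0.12, I))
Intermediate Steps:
Function('Z')(A) = Add(A, Pow(A, 2), Mul(I, A, Pow(2, Rational(1, 2)))) (Function('Z')(A) = Add(Add(Pow(A, 2), Mul(Pow(Add(-9, 7), Rational(1, 2)), A)), A) = Add(Add(Pow(A, 2), Mul(Pow(-2, Rational(1, 2)), A)), A) = Add(Add(Pow(A, 2), Mul(Mul(I, Pow(2, Rational(1, 2))), A)), A) = Add(Add(Pow(A, 2), Mul(I, A, Pow(2, Rational(1, 2)))), A) = Add(A, Pow(A, 2), Mul(I, A, Pow(2, Rational(1, 2)))))
r = Mul(5, I, Pow(18653, Rational(1, 2))) (r = Pow(-466325, Rational(1, 2)) = Mul(5, I, Pow(18653, Rational(1, 2))) ≈ Mul(682.88, I))
Pow(Add(3962379, Add(Function('Z')(-840), r)), Rational(1, 2)) = Pow(Add(3962379, Add(Mul(-840, Add(1, -840, Mul(I, Pow(2, Rational(1, 2))))), Mul(5, I, Pow(18653, Rational(1, 2))))), Rational(1, 2)) = Pow(Add(3962379, Add(Mul(-840, Add(-839, Mul(I, Pow(2, Rational(1, 2))))), Mul(5, I, Pow(18653, Rational(1, 2))))), Rational(1, 2)) = Pow(Add(3962379, Add(Add(704760, Mul(-840, I, Pow(2, Rational(1, 2)))), Mul(5, I, Pow(18653, Rational(1, 2))))), Rational(1, 2)) = Pow(Add(3962379, Add(704760, Mul(-840, I, Pow(2, Rational(1, 2))), Mul(5, I, Pow(18653, Rational(1, 2))))), Rational(1, 2)) = Pow(Add(4667139, Mul(-840, I, Pow(2, Rational(1, 2))), Mul(5, I, Pow(18653, Rational(1, 2)))), Rational(1, 2))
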